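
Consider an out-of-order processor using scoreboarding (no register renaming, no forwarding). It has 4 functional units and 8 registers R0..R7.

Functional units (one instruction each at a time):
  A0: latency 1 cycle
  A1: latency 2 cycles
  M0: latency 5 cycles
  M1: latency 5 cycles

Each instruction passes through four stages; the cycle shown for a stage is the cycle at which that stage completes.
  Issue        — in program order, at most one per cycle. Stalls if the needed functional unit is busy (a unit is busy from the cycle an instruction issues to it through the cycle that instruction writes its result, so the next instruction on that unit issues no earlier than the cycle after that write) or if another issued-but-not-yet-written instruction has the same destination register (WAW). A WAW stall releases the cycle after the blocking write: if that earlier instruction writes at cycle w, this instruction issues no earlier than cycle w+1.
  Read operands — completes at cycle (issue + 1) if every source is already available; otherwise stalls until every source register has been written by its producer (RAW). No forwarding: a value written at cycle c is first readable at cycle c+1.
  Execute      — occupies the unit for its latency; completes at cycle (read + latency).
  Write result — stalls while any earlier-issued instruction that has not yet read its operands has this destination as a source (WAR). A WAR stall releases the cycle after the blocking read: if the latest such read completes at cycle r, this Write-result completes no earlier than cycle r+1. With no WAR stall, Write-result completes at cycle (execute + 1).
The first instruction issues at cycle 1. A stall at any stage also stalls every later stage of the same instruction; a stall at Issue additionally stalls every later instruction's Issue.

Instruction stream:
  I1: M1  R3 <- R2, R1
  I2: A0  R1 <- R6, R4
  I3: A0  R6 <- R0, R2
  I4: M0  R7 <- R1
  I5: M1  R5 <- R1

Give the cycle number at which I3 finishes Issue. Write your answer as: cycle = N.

I1  is:1  ro:2  ex:7  wr:8
I2  is:2  ro:3  ex:4  wr:5
I3  is:6  ro:7  ex:8  wr:9  — struct: A0 busy until I2 writes@5
I4  is:7  ro:8  ex:13  wr:14
I5  is:9  ro:10  ex:15  wr:16  — struct: M1 busy until I1 writes@8

cycle = 6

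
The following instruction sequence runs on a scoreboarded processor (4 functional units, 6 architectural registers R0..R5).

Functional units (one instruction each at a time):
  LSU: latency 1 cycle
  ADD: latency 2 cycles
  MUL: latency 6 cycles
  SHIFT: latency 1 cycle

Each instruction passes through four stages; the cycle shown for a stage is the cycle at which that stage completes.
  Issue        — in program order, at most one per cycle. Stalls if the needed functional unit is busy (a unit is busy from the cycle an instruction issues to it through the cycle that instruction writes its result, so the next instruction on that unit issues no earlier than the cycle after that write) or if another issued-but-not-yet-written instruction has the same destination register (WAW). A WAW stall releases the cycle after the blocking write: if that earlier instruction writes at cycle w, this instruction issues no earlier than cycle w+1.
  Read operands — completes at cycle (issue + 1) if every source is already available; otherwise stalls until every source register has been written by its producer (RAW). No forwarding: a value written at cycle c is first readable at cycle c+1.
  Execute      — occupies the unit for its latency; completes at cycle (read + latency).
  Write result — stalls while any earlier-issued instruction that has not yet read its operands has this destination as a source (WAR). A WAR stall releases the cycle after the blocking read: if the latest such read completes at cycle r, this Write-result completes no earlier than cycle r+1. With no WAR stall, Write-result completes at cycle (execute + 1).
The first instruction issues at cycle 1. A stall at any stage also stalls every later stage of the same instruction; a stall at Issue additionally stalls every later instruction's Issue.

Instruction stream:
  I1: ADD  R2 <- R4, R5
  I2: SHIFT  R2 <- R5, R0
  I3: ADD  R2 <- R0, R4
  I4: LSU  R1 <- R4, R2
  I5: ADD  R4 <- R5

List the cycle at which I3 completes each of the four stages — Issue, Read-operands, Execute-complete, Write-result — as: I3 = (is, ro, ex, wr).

I3 = (10, 11, 13, 14)

I1: IS=1 RO=2 EX=4 WR=5
I2: IS=6 RO=7 EX=8 WR=9  [WAW R2: wait I1 write@5]
I3: IS=10 RO=11 EX=13 WR=14  [WAW R2: wait I2 write@9]
I4: IS=11 RO=15 EX=16 WR=17  [RAW R2: wait I3 write@14]
I5: IS=15 RO=16 EX=18 WR=19  [struct: ADD busy until I3 writes@14]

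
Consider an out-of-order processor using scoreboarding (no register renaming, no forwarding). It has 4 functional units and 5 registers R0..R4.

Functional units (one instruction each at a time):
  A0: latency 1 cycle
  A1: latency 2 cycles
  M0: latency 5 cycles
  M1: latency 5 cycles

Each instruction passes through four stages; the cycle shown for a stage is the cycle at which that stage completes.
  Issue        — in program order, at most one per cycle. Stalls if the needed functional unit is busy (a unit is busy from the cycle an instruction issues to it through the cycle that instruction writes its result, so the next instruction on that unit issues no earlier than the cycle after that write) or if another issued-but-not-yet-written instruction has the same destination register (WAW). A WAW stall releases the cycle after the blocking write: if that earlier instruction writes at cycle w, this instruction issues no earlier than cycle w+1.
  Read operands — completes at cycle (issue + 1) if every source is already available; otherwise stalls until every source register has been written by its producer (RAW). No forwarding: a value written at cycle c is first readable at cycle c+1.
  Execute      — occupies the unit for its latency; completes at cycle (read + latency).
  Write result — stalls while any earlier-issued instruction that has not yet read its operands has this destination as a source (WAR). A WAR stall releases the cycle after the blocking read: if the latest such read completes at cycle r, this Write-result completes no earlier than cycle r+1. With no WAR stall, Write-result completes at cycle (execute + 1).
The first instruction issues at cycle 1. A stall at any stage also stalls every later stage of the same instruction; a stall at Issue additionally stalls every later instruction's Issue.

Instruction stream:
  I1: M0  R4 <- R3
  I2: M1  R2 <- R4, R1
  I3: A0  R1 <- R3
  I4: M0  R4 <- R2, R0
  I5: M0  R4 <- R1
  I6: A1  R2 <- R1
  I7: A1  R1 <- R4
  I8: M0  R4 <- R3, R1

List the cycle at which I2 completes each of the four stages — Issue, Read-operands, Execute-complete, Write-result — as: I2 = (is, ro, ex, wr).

cycle 1: issue I1 (M0)
cycle 2: I1 read-ops, issue I2 (M1)
cycle 3: issue I3 (A0)
cycle 4: I3 read-ops
cycle 5: I3 finished on A0
cycle 7: I1 finished on M0
cycle 8: I1→R4
cycle 9: I2 read-ops, issue I4 (M0)
cycle 10: I3→R1
cycle 14: I2 finished on M1
cycle 15: I2→R2
cycle 16: I4 read-ops
cycle 21: I4 finished on M0
cycle 22: I4→R4
cycle 23: issue I5 (M0)
cycle 24: I5 read-ops, issue I6 (A1)
cycle 25: I6 read-ops
cycle 27: I6 finished on A1
cycle 28: I6→R2
cycle 29: I5 finished on M0, issue I7 (A1)
cycle 30: I5→R4
cycle 31: I7 read-ops, issue I8 (M0)
cycle 33: I7 finished on A1
cycle 34: I7→R1
cycle 35: I8 read-ops
cycle 40: I8 finished on M0
cycle 41: I8→R4

I2 = (2, 9, 14, 15)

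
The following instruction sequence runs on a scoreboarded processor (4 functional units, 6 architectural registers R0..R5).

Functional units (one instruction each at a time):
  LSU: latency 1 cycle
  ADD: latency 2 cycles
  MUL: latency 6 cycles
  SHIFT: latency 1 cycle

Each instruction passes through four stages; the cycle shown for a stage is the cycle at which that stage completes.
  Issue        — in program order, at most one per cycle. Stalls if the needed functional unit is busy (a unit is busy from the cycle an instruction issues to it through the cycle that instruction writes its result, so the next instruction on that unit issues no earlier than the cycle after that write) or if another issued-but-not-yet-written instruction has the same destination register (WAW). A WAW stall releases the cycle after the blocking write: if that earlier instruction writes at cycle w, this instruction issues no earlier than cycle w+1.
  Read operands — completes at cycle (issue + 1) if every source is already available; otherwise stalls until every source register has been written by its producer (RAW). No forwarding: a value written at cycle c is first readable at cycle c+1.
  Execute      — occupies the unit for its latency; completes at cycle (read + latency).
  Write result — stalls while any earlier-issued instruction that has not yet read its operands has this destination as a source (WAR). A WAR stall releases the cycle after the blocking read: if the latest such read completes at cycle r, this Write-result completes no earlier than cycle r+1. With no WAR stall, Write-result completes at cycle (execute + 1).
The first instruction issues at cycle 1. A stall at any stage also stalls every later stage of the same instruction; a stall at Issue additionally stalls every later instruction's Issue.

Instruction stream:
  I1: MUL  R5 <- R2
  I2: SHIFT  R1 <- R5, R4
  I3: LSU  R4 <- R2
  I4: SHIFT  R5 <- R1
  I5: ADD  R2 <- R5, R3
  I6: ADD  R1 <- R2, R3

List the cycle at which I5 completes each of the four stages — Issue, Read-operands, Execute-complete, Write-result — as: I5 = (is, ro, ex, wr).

I5 = (14, 17, 19, 20)

1) issue 1, read 2, done 8, write 9
2) issue 2, read 10, done 11, write 12  <RAW R5: wait I1 write@9>
3) issue 3, read 4, done 5, write 11  <WAR R4: wait I2 read@10>
4) issue 13, read 14, done 15, write 16  <struct: SHIFT busy until I2 writes@12>
5) issue 14, read 17, done 19, write 20  <RAW R5: wait I4 write@16>
6) issue 21, read 22, done 24, write 25  <struct: ADD busy until I5 writes@20>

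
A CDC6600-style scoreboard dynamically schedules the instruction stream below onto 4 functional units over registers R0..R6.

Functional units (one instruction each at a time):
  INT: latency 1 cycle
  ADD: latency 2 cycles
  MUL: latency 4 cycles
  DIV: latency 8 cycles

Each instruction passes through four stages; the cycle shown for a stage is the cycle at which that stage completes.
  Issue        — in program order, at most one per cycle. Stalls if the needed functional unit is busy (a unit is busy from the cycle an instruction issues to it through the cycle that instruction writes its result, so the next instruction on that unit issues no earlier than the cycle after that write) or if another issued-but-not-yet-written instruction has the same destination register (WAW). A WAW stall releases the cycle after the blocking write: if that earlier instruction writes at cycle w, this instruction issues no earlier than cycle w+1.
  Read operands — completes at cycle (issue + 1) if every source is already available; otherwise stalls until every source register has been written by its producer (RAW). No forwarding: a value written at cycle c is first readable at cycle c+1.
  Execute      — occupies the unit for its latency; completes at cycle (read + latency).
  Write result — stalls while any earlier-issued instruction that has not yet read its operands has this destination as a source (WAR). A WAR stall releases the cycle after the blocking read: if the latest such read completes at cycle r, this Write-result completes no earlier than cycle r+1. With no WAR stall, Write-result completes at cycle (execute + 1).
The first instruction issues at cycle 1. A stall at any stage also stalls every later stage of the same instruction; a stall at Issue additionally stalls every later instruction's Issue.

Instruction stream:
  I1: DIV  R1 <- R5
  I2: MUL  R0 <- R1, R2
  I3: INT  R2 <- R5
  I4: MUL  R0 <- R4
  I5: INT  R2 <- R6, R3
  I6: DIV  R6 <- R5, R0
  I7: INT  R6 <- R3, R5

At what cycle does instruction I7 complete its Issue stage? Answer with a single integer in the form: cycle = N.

cycle = 35

I1  is:1  ro:2  ex:10  wr:11
I2  is:2  ro:12  ex:16  wr:17  — RAW R1: wait I1 write@11
I3  is:3  ro:4  ex:5  wr:13  — WAR R2: wait I2 read@12
I4  is:18  ro:19  ex:23  wr:24  — struct: MUL busy until I2 writes@17
I5  is:19  ro:20  ex:21  wr:22
I6  is:20  ro:25  ex:33  wr:34  — RAW R0: wait I4 write@24
I7  is:35  ro:36  ex:37  wr:38  — WAW R6: wait I6 write@34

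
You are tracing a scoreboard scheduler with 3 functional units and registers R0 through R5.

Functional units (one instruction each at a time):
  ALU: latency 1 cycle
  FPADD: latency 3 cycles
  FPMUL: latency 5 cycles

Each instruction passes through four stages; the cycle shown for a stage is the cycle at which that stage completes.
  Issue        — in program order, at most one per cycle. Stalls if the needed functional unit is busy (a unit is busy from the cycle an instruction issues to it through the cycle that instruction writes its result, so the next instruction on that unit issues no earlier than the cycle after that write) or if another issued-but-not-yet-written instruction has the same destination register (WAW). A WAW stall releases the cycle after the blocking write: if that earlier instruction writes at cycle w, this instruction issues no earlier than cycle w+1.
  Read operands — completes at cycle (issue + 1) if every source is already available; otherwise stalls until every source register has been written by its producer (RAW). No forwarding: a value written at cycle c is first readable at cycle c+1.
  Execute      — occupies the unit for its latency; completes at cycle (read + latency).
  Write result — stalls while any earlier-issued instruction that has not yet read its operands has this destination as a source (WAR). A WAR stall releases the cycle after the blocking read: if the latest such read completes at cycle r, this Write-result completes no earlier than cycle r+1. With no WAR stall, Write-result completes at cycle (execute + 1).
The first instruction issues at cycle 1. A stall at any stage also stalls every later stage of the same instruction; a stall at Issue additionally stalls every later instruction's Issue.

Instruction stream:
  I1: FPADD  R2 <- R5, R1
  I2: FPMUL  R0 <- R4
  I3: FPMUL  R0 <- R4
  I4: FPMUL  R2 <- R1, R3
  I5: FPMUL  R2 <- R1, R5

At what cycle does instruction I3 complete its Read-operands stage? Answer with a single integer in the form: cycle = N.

I1  is:1  ro:2  ex:5  wr:6
I2  is:2  ro:3  ex:8  wr:9
I3  is:10  ro:11  ex:16  wr:17  — struct: FPMUL busy until I2 writes@9
I4  is:18  ro:19  ex:24  wr:25  — struct: FPMUL busy until I3 writes@17
I5  is:26  ro:27  ex:32  wr:33  — struct: FPMUL busy until I4 writes@25

cycle = 11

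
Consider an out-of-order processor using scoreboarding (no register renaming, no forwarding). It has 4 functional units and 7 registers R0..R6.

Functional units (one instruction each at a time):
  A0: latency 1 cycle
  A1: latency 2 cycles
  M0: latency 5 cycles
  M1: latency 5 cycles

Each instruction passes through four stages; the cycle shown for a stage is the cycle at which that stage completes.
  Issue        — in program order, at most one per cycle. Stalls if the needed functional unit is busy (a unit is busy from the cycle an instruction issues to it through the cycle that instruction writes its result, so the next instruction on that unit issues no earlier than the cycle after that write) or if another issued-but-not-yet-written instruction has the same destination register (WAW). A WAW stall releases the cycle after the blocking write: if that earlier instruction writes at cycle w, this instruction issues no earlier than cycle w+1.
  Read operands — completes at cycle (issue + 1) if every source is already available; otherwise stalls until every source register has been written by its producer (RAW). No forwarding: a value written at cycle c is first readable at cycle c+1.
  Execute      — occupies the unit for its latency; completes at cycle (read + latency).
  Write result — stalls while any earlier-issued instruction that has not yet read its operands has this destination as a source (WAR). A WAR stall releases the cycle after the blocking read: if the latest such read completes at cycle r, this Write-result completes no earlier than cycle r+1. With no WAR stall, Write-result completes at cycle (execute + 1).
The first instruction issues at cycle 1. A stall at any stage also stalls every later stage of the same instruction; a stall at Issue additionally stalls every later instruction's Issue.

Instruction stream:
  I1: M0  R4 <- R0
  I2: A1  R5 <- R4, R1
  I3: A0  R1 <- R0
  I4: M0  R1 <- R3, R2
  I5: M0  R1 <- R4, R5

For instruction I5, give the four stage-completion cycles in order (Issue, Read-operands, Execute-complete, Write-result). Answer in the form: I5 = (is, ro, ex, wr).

I5 = (19, 20, 25, 26)

I1 -> (1, 2, 7, 8)
I2 -> (2, 9, 11, 12)  // RAW R4: wait I1 write@8
I3 -> (3, 4, 5, 10)  // WAR R1: wait I2 read@9
I4 -> (11, 12, 17, 18)  // WAW R1: wait I3 write@10
I5 -> (19, 20, 25, 26)  // struct: M0 busy until I4 writes@18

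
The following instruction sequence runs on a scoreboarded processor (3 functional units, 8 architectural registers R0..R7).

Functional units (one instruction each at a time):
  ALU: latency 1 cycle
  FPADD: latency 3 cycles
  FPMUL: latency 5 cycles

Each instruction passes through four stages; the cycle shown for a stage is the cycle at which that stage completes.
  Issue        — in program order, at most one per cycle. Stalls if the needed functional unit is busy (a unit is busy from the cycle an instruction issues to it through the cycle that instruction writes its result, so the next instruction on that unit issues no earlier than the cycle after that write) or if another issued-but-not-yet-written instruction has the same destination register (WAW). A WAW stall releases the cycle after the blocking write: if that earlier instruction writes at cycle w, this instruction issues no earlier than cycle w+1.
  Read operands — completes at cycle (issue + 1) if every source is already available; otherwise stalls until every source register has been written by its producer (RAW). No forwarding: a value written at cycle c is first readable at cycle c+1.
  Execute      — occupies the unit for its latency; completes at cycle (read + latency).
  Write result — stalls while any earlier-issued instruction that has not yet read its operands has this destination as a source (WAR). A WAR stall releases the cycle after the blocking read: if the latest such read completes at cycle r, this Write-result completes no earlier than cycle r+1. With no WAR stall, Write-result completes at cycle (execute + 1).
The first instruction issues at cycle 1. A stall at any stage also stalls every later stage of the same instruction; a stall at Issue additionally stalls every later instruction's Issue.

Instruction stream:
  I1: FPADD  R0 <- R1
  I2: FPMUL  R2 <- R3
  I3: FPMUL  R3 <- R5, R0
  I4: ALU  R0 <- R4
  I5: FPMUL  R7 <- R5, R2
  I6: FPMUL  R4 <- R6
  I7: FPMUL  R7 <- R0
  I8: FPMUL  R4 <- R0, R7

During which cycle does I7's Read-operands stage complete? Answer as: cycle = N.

c1: I1 dispatched to FPADD
c2: I1 operands ready, I2 dispatched to FPMUL
c3: I2 operands ready
c5: I1 complete
c6: R0←I1
c8: I2 complete
c9: R2←I2
c10: I3 dispatched to FPMUL
c11: I3 operands ready, I4 dispatched to ALU
c12: I4 operands ready
c13: I4 complete
c14: R0←I4
c16: I3 complete
c17: R3←I3
c18: I5 dispatched to FPMUL
c19: I5 operands ready
c24: I5 complete
c25: R7←I5
c26: I6 dispatched to FPMUL
c27: I6 operands ready
c32: I6 complete
c33: R4←I6
c34: I7 dispatched to FPMUL
c35: I7 operands ready
c40: I7 complete
c41: R7←I7
c42: I8 dispatched to FPMUL
c43: I8 operands ready
c48: I8 complete
c49: R4←I8

cycle = 35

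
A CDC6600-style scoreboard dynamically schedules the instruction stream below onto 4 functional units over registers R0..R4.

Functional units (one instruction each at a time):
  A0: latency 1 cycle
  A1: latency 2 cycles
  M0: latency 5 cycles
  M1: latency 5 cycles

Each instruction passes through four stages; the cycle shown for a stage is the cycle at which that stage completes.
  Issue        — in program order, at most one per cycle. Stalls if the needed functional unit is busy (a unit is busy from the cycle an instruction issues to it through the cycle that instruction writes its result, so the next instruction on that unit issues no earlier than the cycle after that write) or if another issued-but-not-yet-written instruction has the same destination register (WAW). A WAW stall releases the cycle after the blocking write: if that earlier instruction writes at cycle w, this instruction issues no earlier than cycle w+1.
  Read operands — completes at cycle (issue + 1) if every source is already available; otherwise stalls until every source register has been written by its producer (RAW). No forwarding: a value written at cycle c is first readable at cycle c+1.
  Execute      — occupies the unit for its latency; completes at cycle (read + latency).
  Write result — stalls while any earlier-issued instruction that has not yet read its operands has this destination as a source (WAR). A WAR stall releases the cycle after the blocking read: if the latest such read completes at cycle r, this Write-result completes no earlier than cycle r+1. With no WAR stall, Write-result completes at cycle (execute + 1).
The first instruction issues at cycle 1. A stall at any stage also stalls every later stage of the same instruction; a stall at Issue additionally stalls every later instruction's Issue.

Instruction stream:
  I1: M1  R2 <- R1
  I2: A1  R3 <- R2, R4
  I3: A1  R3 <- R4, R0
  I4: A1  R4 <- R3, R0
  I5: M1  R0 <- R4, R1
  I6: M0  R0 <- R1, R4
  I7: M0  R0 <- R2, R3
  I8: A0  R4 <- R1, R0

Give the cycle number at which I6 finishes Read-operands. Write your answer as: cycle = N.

cycle 1: I1 issues→M1
cycle 2: I1 reads · I2 issues→A1
cycle 7: I1 exec-done
cycle 8: I1 writes R2
cycle 9: I2 reads
cycle 11: I2 exec-done
cycle 12: I2 writes R3
cycle 13: I3 issues→A1
cycle 14: I3 reads
cycle 16: I3 exec-done
cycle 17: I3 writes R3
cycle 18: I4 issues→A1
cycle 19: I4 reads · I5 issues→M1
cycle 21: I4 exec-done
cycle 22: I4 writes R4
cycle 23: I5 reads
cycle 28: I5 exec-done
cycle 29: I5 writes R0
cycle 30: I6 issues→M0
cycle 31: I6 reads
cycle 36: I6 exec-done
cycle 37: I6 writes R0
cycle 38: I7 issues→M0
cycle 39: I7 reads · I8 issues→A0
cycle 44: I7 exec-done
cycle 45: I7 writes R0
cycle 46: I8 reads
cycle 47: I8 exec-done
cycle 48: I8 writes R4

cycle = 31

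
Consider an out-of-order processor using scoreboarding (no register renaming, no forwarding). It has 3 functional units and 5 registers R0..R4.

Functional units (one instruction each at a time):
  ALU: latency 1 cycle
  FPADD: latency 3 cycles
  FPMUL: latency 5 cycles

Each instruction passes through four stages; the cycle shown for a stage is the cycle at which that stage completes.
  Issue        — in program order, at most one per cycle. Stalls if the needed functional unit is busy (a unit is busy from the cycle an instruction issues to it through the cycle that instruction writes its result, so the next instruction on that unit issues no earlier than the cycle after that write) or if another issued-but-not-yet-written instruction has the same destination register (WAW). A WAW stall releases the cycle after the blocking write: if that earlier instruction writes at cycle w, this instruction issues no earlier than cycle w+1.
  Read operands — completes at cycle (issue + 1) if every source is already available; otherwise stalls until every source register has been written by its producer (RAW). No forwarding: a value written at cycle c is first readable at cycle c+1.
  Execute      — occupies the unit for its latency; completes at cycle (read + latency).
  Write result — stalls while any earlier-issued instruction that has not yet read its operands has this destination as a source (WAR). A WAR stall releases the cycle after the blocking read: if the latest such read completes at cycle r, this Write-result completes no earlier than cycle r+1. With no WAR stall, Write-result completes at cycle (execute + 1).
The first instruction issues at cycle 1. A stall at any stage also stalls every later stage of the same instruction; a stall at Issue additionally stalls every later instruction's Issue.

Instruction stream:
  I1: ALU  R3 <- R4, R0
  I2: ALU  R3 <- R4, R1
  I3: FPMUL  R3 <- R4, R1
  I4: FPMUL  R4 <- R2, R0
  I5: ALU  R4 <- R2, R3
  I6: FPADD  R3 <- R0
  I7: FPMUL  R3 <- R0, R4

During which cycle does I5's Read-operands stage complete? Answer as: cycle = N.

cycle 1: I1→ALU
cycle 2: I1 RO
cycle 3: I1 EX
cycle 4: I1 WR R3
cycle 5: I2→ALU
cycle 6: I2 RO
cycle 7: I2 EX
cycle 8: I2 WR R3
cycle 9: I3→FPMUL
cycle 10: I3 RO
cycle 15: I3 EX
cycle 16: I3 WR R3
cycle 17: I4→FPMUL
cycle 18: I4 RO
cycle 23: I4 EX
cycle 24: I4 WR R4
cycle 25: I5→ALU
cycle 26: I5 RO | I6→FPADD
cycle 27: I5 EX | I6 RO
cycle 28: I5 WR R4
cycle 30: I6 EX
cycle 31: I6 WR R3
cycle 32: I7→FPMUL
cycle 33: I7 RO
cycle 38: I7 EX
cycle 39: I7 WR R3

cycle = 26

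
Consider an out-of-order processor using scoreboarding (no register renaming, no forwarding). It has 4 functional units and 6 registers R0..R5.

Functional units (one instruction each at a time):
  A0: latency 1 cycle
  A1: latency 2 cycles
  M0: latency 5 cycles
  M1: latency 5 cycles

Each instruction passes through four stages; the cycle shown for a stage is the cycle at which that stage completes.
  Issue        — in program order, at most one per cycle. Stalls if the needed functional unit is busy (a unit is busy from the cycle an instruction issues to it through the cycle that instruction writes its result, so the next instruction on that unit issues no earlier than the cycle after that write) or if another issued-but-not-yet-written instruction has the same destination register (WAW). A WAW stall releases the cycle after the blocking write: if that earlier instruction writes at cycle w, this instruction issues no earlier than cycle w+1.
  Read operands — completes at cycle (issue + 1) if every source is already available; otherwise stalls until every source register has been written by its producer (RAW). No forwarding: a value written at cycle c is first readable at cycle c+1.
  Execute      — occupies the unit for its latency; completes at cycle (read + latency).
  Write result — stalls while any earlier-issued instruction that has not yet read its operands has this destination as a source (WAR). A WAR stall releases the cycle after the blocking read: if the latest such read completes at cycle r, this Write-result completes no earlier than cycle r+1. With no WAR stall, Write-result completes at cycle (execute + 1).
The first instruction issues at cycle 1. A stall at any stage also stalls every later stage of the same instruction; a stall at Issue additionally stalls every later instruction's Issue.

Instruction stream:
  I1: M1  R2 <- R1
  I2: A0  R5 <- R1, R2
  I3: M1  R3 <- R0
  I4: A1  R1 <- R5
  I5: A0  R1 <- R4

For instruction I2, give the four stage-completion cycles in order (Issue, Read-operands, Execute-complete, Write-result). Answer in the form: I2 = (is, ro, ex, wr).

c1: I1→M1
c2: I1 RO, I2→A0
c7: I1 EX
c8: I1 WR R2
c9: I2 RO, I3→M1
c10: I2 EX, I3 RO, I4→A1
c11: I2 WR R5
c12: I4 RO
c14: I4 EX
c15: I3 EX, I4 WR R1
c16: I3 WR R3, I5→A0
c17: I5 RO
c18: I5 EX
c19: I5 WR R1

I2 = (2, 9, 10, 11)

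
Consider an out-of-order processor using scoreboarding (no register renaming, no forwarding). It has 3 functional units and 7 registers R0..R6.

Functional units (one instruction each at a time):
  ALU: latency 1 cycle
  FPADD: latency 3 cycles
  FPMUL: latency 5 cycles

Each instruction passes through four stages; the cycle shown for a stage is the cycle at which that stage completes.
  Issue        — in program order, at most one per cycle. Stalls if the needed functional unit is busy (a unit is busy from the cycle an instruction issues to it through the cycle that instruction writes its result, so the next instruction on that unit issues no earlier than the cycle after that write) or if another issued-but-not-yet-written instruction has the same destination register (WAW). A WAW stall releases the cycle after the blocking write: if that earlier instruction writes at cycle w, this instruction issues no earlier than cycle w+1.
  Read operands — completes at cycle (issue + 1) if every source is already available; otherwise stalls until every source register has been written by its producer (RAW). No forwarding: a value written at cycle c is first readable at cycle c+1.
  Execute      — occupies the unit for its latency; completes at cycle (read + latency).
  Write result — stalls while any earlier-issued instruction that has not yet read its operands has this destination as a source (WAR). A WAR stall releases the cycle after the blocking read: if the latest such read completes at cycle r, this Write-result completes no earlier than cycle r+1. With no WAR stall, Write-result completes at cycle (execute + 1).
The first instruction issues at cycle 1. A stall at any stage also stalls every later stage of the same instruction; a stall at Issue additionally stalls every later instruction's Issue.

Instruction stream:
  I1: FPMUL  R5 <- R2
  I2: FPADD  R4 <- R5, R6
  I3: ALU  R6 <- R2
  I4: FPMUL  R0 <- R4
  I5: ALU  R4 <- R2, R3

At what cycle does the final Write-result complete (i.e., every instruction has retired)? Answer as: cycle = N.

cycle = 20

[1] issue I1 (FPMUL)
[2] I1 read-ops, issue I2 (FPADD)
[3] issue I3 (ALU)
[4] I3 read-ops
[5] I3 finished on ALU
[7] I1 finished on FPMUL
[8] I1→R5
[9] I2 read-ops, issue I4 (FPMUL)
[10] I3→R6
[12] I2 finished on FPADD
[13] I2→R4
[14] I4 read-ops, issue I5 (ALU)
[15] I5 read-ops
[16] I5 finished on ALU
[17] I5→R4
[19] I4 finished on FPMUL
[20] I4→R0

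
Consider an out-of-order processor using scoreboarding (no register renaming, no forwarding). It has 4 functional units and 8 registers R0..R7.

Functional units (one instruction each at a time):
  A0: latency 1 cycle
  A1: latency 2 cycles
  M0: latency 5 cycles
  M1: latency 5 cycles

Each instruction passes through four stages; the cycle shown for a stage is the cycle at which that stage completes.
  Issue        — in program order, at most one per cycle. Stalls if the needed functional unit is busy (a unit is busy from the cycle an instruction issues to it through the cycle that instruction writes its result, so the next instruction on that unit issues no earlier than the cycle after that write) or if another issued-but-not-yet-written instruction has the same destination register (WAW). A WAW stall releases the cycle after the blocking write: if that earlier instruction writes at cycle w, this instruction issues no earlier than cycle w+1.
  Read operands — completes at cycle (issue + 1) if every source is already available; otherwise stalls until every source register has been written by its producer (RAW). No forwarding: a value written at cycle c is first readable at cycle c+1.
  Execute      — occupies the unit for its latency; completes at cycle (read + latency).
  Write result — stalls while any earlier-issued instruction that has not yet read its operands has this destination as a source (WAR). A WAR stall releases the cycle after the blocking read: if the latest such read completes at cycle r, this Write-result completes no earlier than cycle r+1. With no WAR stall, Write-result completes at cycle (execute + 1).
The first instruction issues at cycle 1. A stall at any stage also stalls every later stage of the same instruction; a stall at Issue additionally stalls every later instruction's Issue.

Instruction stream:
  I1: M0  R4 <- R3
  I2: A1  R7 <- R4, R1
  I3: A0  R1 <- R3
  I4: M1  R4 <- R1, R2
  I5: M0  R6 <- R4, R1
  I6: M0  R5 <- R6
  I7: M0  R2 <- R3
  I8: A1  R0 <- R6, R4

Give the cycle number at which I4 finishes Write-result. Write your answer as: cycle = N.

cycle = 17

c1: I1 issues→M0
c2: I1 reads; I2 issues→A1
c3: I3 issues→A0
c4: I3 reads
c5: I3 exec-done
c7: I1 exec-done
c8: I1 writes R4
c9: I2 reads; I4 issues→M1
c10: I3 writes R1; I5 issues→M0
c11: I2 exec-done; I4 reads
c12: I2 writes R7
c16: I4 exec-done
c17: I4 writes R4
c18: I5 reads
c23: I5 exec-done
c24: I5 writes R6
c25: I6 issues→M0
c26: I6 reads
c31: I6 exec-done
c32: I6 writes R5
c33: I7 issues→M0
c34: I7 reads; I8 issues→A1
c35: I8 reads
c37: I8 exec-done
c38: I8 writes R0
c39: I7 exec-done
c40: I7 writes R2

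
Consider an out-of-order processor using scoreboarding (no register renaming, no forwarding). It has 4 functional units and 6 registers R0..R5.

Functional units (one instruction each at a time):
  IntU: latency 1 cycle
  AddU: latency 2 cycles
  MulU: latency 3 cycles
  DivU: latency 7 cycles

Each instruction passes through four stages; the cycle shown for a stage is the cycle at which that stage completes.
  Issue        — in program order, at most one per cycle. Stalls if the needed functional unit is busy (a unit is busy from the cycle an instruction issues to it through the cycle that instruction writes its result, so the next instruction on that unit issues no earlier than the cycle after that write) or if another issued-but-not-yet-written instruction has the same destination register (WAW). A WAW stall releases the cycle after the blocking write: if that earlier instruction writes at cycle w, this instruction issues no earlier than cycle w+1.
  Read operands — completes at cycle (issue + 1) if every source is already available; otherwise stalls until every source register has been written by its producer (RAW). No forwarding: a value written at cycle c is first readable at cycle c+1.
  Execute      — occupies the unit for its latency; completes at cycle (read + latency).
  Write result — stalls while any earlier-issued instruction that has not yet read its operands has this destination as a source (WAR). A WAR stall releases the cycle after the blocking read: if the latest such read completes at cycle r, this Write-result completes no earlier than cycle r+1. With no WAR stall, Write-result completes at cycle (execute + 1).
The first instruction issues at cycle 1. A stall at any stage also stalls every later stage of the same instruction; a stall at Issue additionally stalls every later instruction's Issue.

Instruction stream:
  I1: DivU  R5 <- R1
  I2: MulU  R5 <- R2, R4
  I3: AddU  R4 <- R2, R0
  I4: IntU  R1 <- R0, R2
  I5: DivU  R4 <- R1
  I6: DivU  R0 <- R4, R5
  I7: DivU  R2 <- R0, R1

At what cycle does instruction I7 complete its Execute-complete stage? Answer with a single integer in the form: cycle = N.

cycle = 45

c1: I1→DivU
c2: I1 RO
c9: I1 EX
c10: I1 WR R5
c11: I2→MulU
c12: I2 RO, I3→AddU
c13: I3 RO, I4→IntU
c14: I4 RO
c15: I2 EX, I3 EX, I4 EX
c16: I2 WR R5, I3 WR R4, I4 WR R1
c17: I5→DivU
c18: I5 RO
c25: I5 EX
c26: I5 WR R4
c27: I6→DivU
c28: I6 RO
c35: I6 EX
c36: I6 WR R0
c37: I7→DivU
c38: I7 RO
c45: I7 EX
c46: I7 WR R2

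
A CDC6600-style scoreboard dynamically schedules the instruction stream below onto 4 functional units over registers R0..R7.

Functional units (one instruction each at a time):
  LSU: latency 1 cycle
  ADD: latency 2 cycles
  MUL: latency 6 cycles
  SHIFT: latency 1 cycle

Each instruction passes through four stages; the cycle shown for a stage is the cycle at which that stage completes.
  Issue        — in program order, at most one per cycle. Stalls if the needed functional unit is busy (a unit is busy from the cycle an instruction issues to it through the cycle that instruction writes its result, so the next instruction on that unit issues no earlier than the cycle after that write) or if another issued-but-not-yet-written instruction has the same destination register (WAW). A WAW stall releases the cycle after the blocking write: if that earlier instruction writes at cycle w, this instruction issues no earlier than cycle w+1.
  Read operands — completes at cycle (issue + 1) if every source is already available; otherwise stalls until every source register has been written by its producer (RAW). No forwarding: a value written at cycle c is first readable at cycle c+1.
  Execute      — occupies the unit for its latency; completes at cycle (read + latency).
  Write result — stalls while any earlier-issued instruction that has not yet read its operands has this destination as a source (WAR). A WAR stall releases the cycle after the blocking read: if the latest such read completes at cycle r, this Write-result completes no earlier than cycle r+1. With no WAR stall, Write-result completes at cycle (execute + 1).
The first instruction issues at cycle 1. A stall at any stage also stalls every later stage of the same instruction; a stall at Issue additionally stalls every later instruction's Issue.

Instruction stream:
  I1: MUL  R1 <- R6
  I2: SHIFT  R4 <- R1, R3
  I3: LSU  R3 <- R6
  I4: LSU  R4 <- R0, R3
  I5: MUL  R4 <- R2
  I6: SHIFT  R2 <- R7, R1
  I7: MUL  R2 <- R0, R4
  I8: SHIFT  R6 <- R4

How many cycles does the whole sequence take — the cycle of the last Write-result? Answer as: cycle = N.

t=1  I1→MUL
t=2  I1 RO, I2→SHIFT
t=3  I3→LSU
t=4  I3 RO
t=5  I3 EX
t=8  I1 EX
t=9  I1 WR R1
t=10  I2 RO
t=11  I2 EX, I3 WR R3
t=12  I2 WR R4
t=13  I4→LSU
t=14  I4 RO
t=15  I4 EX
t=16  I4 WR R4
t=17  I5→MUL
t=18  I5 RO, I6→SHIFT
t=19  I6 RO
t=20  I6 EX
t=21  I6 WR R2
t=24  I5 EX
t=25  I5 WR R4
t=26  I7→MUL
t=27  I7 RO, I8→SHIFT
t=28  I8 RO
t=29  I8 EX
t=30  I8 WR R6
t=33  I7 EX
t=34  I7 WR R2

cycle = 34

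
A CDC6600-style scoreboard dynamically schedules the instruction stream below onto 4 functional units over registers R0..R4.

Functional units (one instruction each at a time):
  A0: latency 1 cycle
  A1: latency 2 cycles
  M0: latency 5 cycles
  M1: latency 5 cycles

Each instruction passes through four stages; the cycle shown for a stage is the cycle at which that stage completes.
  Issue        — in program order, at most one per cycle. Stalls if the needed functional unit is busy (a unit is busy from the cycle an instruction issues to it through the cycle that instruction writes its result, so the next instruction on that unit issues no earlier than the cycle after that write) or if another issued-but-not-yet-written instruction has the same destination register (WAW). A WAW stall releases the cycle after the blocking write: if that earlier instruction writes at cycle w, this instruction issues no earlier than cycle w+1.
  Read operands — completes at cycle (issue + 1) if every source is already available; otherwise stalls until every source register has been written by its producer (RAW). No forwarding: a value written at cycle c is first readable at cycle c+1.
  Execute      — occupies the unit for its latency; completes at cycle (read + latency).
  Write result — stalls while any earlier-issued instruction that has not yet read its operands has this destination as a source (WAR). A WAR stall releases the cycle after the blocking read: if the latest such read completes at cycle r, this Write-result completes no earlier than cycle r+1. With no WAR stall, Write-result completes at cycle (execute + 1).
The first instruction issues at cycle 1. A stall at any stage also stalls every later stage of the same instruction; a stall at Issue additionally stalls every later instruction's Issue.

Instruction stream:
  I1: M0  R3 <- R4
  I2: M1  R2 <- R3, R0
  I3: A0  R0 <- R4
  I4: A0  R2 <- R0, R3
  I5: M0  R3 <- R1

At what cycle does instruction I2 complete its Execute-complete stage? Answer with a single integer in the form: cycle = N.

cycle = 14

1) issue 1, read 2, done 7, write 8
2) issue 2, read 9, done 14, write 15  <RAW R3: wait I1 write@8>
3) issue 3, read 4, done 5, write 10  <WAR R0: wait I2 read@9>
4) issue 16, read 17, done 18, write 19  <WAW R2: wait I2 write@15>
5) issue 17, read 18, done 23, write 24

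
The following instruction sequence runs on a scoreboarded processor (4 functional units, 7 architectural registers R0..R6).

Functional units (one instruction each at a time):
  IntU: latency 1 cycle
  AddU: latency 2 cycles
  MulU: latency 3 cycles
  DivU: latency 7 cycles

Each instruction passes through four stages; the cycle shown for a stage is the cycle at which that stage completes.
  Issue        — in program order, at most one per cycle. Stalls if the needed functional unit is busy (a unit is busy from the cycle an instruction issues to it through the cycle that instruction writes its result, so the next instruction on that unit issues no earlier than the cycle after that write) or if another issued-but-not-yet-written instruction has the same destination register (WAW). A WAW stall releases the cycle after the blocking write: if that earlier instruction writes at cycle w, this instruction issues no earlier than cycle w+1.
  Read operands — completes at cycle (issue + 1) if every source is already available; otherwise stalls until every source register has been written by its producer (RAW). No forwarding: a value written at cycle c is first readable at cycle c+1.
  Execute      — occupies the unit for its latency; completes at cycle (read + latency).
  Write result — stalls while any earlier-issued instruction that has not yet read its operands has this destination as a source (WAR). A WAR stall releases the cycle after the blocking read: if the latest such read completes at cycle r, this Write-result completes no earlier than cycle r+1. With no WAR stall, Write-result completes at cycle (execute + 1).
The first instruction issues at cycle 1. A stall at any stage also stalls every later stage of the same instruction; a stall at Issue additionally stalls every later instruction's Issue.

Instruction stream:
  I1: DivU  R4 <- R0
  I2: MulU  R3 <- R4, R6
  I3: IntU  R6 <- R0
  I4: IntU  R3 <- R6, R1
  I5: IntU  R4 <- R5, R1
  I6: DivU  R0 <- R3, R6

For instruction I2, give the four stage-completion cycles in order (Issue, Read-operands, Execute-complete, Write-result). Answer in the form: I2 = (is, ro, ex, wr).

t=1  I1 dispatched to DivU
t=2  I1 operands ready, I2 dispatched to MulU
t=3  I3 dispatched to IntU
t=4  I3 operands ready
t=5  I3 complete
t=9  I1 complete
t=10  R4←I1
t=11  I2 operands ready
t=12  R6←I3
t=14  I2 complete
t=15  R3←I2
t=16  I4 dispatched to IntU
t=17  I4 operands ready
t=18  I4 complete
t=19  R3←I4
t=20  I5 dispatched to IntU
t=21  I5 operands ready, I6 dispatched to DivU
t=22  I5 complete, I6 operands ready
t=23  R4←I5
t=29  I6 complete
t=30  R0←I6

I2 = (2, 11, 14, 15)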